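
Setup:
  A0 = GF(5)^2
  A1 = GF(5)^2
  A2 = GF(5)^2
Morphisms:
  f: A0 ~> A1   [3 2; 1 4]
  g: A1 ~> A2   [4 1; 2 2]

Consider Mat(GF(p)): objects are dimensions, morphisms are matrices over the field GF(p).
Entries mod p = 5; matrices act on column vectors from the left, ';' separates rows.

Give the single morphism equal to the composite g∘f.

  e0=(1,0) f~>(3,1) g~>(3,3)
  e1=(0,1) f~>(2,4) g~>(2,2)
result: [3 2; 3 2]

Answer: [3 2; 3 2]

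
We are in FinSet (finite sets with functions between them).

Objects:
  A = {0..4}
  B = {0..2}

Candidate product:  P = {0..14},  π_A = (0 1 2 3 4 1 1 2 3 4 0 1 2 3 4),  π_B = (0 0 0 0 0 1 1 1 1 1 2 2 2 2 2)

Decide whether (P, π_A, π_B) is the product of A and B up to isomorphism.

|A|·|B| = 5·3 = 15;  |P| = 15
Check the pairing map k ↦ (π_A(k), π_B(k)):
  0 : (0,0)
  1 : (1,0)
  2 : (2,0)
  3 : (3,0)
  4 : (4,0)
  5 : (1,1)
  6 : (1,1)  ✗ repeats pair of k=5
  7 : (2,1)
  8 : (3,1)
  9 : (4,1)
  10 : (0,2)
  11 : (1,2)
  12 : (2,2)
  13 : (3,2)
  14 : (4,2)
distinct pairs in image: 14 / 15 needed
  → (1,1) hit at k=5 and k=6

Answer: NOT A VALID PRODUCT — duplicate pair at indices 6,5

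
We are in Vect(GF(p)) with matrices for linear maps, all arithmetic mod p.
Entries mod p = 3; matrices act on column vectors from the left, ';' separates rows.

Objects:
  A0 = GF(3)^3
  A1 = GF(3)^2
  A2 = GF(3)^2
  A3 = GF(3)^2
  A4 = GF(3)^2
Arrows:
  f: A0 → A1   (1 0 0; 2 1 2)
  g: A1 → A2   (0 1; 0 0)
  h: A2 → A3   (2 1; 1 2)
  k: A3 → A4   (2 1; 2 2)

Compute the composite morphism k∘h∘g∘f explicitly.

Answer: (1 2 1; 0 0 0)

Derivation:
  e0=(1,0,0) f→(1,2) g→(2,0) h→(1,2) k→(1,0)
  e1=(0,1,0) f→(0,1) g→(1,0) h→(2,1) k→(2,0)
  e2=(0,0,1) f→(0,2) g→(2,0) h→(1,2) k→(1,0)
composite: (1 2 1; 0 0 0)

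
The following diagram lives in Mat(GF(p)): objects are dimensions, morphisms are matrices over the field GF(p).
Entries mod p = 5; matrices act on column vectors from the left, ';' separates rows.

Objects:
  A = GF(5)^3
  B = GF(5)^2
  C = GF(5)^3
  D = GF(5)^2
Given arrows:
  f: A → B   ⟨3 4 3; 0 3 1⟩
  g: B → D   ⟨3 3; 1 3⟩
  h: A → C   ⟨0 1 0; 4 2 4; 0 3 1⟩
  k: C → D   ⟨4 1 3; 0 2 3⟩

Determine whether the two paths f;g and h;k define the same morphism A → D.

Answer: DOES NOT COMMUTE

Trace:
1) trace f;g:
  e0=(1,0,0) f→(3,0) g→(4,3)
  e1=(0,1,0) f→(4,3) g→(1,3)
  e2=(0,0,1) f→(3,1) g→(2,1)
  composite₁ = ⟨4 1 2; 3 3 1⟩
2) trace h;k:
  e0=(1,0,0) h→(0,4,0) k→(4,3)
  e1=(0,1,0) h→(1,2,3) k→(0,3)
  e2=(0,0,1) h→(0,4,1) k→(2,1)
  composite₂ = ⟨4 0 2; 3 3 1⟩
Equal? differ; not commutative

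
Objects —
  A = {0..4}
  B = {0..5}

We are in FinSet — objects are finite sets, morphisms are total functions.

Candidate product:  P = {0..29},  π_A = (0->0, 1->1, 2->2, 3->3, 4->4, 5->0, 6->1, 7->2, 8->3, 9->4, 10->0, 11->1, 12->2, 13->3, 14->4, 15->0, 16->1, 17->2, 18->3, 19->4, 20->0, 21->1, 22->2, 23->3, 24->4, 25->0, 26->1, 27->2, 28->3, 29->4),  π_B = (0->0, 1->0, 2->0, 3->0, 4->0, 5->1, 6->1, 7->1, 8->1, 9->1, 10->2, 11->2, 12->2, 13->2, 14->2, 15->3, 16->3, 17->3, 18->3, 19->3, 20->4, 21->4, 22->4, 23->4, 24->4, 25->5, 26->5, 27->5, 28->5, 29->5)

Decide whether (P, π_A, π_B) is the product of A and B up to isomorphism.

Answer: VALID PRODUCT

Trace:
|A|·|B| = 5·6 = 30;  |P| = 30
Check the pairing map k ↦ (π_A(k), π_B(k)):
  0 -> (0,0)
  1 -> (1,0)
  2 -> (2,0)
  3 -> (3,0)
  4 -> (4,0)
  5 -> (0,1)
  6 -> (1,1)
  7 -> (2,1)
  8 -> (3,1)
  9 -> (4,1)
  10 -> (0,2)
  11 -> (1,2)
  12 -> (2,2)
  13 -> (3,2)
  14 -> (4,2)
  15 -> (0,3)
  16 -> (1,3)
  17 -> (2,3)
  18 -> (3,3)
  19 -> (4,3)
  20 -> (0,4)
  21 -> (1,4)
  22 -> (2,4)
  23 -> (3,4)
  24 -> (4,4)
  25 -> (0,5)
  26 -> (1,5)
  27 -> (2,5)
  28 -> (3,5)
  29 -> (4,5)
distinct pairs in image: 30 / 30 needed
  → bijection onto A×B; projections well-typed.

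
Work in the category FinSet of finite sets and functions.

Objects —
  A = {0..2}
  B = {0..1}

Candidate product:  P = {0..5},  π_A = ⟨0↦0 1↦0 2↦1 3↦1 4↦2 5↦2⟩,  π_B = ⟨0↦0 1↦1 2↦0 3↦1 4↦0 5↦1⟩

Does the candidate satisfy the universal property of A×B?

|A|·|B| = 3·2 = 6;  |P| = 6
Check the pairing map k ↦ (π_A(k), π_B(k)):
  0 ↦ (0,0)
  1 ↦ (0,1)
  2 ↦ (1,0)
  3 ↦ (1,1)
  4 ↦ (2,0)
  5 ↦ (2,1)
distinct pairs in image: 6 / 6 needed
  → bijection onto A×B; projections well-typed.

Answer: VALID PRODUCT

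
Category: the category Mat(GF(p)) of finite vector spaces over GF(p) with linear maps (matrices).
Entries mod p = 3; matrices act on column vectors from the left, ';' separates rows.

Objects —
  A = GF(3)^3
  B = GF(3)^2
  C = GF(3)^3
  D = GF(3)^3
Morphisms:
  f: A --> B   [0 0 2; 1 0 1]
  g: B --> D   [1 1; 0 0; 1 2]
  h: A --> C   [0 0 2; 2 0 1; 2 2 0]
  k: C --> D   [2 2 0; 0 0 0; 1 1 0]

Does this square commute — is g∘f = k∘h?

Along f;g (path 1):
  e0=[1,0,0] f-->[0,1] g-->[1,0,2]
  e1=[0,1,0] f-->[0,0] g-->[0,0,0]
  e2=[0,0,1] f-->[2,1] g-->[0,0,1]
  ⟦path⟧₁ = [1 0 0; 0 0 0; 2 0 1]
Along h;k (path 2):
  e0=[1,0,0] h-->[0,2,2] k-->[1,0,2]
  e1=[0,1,0] h-->[0,0,2] k-->[0,0,0]
  e2=[0,0,1] h-->[2,1,0] k-->[0,0,0]
  ⟦path⟧₂ = [1 0 0; 0 0 0; 2 0 0]
Equal? distinct morphisms ✗

Answer: DOES NOT COMMUTE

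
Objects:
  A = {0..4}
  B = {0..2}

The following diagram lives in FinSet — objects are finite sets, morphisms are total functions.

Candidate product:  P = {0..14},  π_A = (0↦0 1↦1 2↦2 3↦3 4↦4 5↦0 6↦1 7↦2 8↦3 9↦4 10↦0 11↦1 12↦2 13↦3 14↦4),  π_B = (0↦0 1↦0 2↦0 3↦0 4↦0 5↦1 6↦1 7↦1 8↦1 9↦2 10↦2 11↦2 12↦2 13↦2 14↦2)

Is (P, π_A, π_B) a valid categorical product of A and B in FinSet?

|A|·|B| = 5·3 = 15;  |P| = 15
Check the pairing map k ↦ (π_A(k), π_B(k)):
  0 ↦ (0,0)
  1 ↦ (1,0)
  2 ↦ (2,0)
  3 ↦ (3,0)
  4 ↦ (4,0)
  5 ↦ (0,1)
  6 ↦ (1,1)
  7 ↦ (2,1)
  8 ↦ (3,1)
  9 ↦ (4,2)
  10 ↦ (0,2)
  11 ↦ (1,2)
  12 ↦ (2,2)
  13 ↦ (3,2)
  14 ↦ (4,2)  ✗ repeats pair of k=9
distinct pairs in image: 14 / 15 needed
  → (4,2) hit at k=9 and k=14

Answer: NOT A VALID PRODUCT — duplicate pair at indices 14,9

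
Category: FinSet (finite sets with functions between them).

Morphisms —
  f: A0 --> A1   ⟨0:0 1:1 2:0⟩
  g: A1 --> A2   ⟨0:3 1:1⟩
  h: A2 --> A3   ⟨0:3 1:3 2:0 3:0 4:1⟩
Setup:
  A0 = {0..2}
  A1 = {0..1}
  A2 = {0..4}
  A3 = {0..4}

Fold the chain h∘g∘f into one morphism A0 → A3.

Answer: ⟨0:0 1:3 2:0⟩

Derivation:
  0 f-->0 g-->3 h-->0
  1 f-->1 g-->1 h-->3
  2 f-->0 g-->3 h-->0
composite: ⟨0:0 1:3 2:0⟩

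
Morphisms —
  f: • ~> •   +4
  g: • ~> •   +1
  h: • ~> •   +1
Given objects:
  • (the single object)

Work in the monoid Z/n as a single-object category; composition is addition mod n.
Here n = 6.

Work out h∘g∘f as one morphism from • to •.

  0 +4≡4 +1≡5 +1≡0  (mod 6)
result: +0

Answer: +0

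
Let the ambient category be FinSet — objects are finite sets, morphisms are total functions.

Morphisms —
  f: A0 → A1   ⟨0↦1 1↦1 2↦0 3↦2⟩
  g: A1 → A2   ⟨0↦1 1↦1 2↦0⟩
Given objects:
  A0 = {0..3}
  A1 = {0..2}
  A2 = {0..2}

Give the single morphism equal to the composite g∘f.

  0 f→1 g→1
  1 f→1 g→1
  2 f→0 g→1
  3 f→2 g→0
⟦path⟧: ⟨0↦1 1↦1 2↦1 3↦0⟩

Answer: ⟨0↦1 1↦1 2↦1 3↦0⟩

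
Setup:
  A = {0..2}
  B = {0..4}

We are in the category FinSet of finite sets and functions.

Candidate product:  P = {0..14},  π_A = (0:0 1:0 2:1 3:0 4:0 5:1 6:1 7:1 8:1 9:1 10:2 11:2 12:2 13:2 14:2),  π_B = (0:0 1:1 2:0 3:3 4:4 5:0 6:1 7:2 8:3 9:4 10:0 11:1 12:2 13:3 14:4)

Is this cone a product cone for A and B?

Answer: NOT A VALID PRODUCT — duplicate pair at indices 5,2

Derivation:
|A|·|B| = 3·5 = 15;  |P| = 15
Check the pairing map k ↦ (π_A(k), π_B(k)):
  0 : (0,0)
  1 : (0,1)
  2 : (1,0)
  3 : (0,3)
  4 : (0,4)
  5 : (1,0)  ✗ repeats pair of k=2
  6 : (1,1)
  7 : (1,2)
  8 : (1,3)
  9 : (1,4)
  10 : (2,0)
  11 : (2,1)
  12 : (2,2)
  13 : (2,3)
  14 : (2,4)
distinct pairs in image: 14 / 15 needed
  → (1,0) hit at k=2 and k=5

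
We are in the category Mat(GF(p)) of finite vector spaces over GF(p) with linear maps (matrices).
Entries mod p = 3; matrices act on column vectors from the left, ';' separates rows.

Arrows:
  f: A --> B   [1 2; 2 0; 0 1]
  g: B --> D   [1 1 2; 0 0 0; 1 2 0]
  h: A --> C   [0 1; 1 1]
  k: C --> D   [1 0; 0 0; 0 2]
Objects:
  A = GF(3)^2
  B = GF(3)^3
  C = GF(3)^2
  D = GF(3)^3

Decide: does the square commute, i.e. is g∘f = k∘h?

1) trace f;g:
  e0=(1,0) f-->(1,2,0) g-->(0,0,2)
  e1=(0,1) f-->(2,0,1) g-->(1,0,2)
  result₁ = [0 1; 0 0; 2 2]
2) trace h;k:
  e0=(1,0) h-->(0,1) k-->(0,0,2)
  e1=(0,1) h-->(1,1) k-->(1,0,2)
  result₂ = [0 1; 0 0; 2 2]
Equal? equal; square commutes

Answer: COMMUTES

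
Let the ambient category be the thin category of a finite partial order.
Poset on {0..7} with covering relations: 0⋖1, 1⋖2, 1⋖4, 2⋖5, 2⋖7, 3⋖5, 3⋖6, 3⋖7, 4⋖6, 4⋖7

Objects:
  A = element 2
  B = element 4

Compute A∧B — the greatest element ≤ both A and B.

Lower bounds of A=2 and B=4: {0,1}
  0 <= 1
  1 <= 1
glb = 1

Answer: A∧B = 1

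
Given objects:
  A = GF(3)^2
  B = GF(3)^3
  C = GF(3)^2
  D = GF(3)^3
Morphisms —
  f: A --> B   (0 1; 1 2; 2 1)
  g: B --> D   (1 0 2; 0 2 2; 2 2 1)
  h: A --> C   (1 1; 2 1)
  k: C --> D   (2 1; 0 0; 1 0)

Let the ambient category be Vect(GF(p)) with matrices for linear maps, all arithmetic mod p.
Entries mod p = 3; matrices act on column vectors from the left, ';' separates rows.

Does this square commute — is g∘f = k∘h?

Along f;g (path 1):
  e0=(1,0) f-->(0,1,2) g-->(1,0,1)
  e1=(0,1) f-->(1,2,1) g-->(0,0,1)
  result₁ = (1 0; 0 0; 1 1)
Along h;k (path 2):
  e0=(1,0) h-->(1,2) k-->(1,0,1)
  e1=(0,1) h-->(1,1) k-->(0,0,1)
  result₂ = (1 0; 0 0; 1 1)
Equal? same morphism ✓

Answer: COMMUTES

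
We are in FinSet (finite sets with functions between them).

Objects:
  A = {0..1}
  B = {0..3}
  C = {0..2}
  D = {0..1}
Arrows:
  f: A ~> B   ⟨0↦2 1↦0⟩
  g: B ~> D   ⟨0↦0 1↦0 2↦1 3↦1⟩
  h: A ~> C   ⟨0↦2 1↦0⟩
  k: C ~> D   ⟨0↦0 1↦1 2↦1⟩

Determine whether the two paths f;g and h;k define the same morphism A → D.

1) trace f;g:
  0 f~>2 g~>1
  1 f~>0 g~>0
  composite₁ = ⟨0↦1 1↦0⟩
2) trace h;k:
  0 h~>2 k~>1
  1 h~>0 k~>0
  composite₂ = ⟨0↦1 1↦0⟩
Equal? same morphism ✓

Answer: COMMUTES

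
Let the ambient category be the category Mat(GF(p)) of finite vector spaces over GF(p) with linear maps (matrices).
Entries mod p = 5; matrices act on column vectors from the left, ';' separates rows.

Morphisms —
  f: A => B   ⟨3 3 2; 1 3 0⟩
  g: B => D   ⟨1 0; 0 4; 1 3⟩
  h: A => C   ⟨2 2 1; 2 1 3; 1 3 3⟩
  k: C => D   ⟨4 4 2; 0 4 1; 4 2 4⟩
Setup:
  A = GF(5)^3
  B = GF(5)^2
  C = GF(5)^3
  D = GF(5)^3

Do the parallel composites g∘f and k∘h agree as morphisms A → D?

1) trace f;g:
  e0=(1,0,0) f=>(3,1) g=>(3,4,1)
  e1=(0,1,0) f=>(3,3) g=>(3,2,2)
  e2=(0,0,1) f=>(2,0) g=>(2,0,2)
  result₁ = ⟨3 3 2; 4 2 0; 1 2 2⟩
2) trace h;k:
  e0=(1,0,0) h=>(2,2,1) k=>(3,4,1)
  e1=(0,1,0) h=>(2,1,3) k=>(3,2,2)
  e2=(0,0,1) h=>(1,3,3) k=>(2,0,2)
  result₂ = ⟨3 3 2; 4 2 0; 1 2 2⟩
Equal? YES — commutes

Answer: COMMUTES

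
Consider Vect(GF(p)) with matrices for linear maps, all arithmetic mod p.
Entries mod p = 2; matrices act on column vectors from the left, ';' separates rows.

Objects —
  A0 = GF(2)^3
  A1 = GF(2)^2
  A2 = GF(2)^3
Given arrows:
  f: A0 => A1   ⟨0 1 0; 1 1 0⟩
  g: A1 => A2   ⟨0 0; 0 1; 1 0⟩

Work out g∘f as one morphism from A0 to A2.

  e0=(1,0,0) f=>(0,1) g=>(0,1,0)
  e1=(0,1,0) f=>(1,1) g=>(0,1,1)
  e2=(0,0,1) f=>(0,0) g=>(0,0,0)
⟦path⟧: ⟨0 0 0; 1 1 0; 0 1 0⟩

Answer: ⟨0 0 0; 1 1 0; 0 1 0⟩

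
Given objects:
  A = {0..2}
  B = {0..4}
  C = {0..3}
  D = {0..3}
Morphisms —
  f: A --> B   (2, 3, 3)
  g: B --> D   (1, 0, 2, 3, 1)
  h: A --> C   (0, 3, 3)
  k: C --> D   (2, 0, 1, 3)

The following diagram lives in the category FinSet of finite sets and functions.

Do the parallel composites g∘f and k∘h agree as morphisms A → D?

Path 1 = f;g:
  0 f-->2 g-->2
  1 f-->3 g-->3
  2 f-->3 g-->3
  composite₁ = (2, 3, 3)
Path 2 = h;k:
  0 h-->0 k-->2
  1 h-->3 k-->3
  2 h-->3 k-->3
  composite₂ = (2, 3, 3)
Equal? same morphism ✓

Answer: COMMUTES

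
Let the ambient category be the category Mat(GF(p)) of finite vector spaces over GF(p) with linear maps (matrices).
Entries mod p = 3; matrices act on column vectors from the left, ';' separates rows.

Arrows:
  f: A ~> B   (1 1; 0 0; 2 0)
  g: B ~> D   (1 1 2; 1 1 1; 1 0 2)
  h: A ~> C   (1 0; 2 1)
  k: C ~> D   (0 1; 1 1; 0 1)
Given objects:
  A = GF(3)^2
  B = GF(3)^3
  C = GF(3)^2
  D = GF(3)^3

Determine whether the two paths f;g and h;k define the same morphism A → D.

1) trace f;g:
  e0=[1,0] f~>[1,0,2] g~>[2,0,2]
  e1=[0,1] f~>[1,0,0] g~>[1,1,1]
  composite₁ = (2 1; 0 1; 2 1)
2) trace h;k:
  e0=[1,0] h~>[1,2] k~>[2,0,2]
  e1=[0,1] h~>[0,1] k~>[1,1,1]
  composite₂ = (2 1; 0 1; 2 1)
Equal? YES — commutes

Answer: COMMUTES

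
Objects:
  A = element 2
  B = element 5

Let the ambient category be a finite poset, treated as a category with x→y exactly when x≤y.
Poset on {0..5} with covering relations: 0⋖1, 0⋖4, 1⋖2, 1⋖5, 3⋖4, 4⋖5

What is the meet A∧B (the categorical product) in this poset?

Answer: A∧B = 1

Work:
{x : x<=A ∧ x<=B} = {0,1}  (A=2, B=5)
  0 <= 1
  1 <= 1
glb = 1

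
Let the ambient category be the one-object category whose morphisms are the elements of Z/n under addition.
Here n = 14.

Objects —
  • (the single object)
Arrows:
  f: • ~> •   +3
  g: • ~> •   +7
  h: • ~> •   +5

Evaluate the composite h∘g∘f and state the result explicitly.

  0 +3≡3 +7≡10 +5≡1  (mod 14)
⟦path⟧: +1

Answer: +1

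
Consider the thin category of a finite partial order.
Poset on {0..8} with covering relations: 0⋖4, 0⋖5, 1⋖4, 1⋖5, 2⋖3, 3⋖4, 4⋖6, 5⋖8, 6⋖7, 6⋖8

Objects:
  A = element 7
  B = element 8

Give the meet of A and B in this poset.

Answer: A∧B = 6

Trace:
{x : x≤A ∧ x≤B} = {0,1,2,3,4,6}  (A=7, B=8)
  0 ≤ 6
  1 ≤ 6
  2 ≤ 6
  3 ≤ 6
  4 ≤ 6
  6 ≤ 6
glb = 6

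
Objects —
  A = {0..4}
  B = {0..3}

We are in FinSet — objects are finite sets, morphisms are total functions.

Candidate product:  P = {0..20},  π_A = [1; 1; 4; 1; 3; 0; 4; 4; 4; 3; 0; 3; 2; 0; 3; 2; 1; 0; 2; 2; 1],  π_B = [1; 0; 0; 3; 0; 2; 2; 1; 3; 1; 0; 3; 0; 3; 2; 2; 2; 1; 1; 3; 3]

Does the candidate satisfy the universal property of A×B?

|A|·|B| = 5·4 = 20;  |P| = 21
  → cardinalities differ; no bijection possible.

Answer: NOT A VALID PRODUCT — |P|=21 ≠ |A|·|B|=20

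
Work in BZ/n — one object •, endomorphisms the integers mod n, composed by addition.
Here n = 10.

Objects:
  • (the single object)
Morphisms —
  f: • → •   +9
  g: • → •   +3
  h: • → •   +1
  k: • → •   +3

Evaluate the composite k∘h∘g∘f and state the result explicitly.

Answer: +6

Derivation:
  0 +9≡9 +3≡2 +1≡3 +3≡6  (mod 10)
⟦path⟧: +6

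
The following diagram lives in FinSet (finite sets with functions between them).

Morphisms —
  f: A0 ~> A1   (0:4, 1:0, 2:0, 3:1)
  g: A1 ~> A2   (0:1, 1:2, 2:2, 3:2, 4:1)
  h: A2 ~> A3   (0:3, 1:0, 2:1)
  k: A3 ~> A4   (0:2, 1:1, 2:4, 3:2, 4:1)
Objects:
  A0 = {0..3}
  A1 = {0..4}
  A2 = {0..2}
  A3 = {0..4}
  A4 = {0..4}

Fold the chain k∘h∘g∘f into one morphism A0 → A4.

Answer: (0:2, 1:2, 2:2, 3:1)

Trace:
  0 f~>4 g~>1 h~>0 k~>2
  1 f~>0 g~>1 h~>0 k~>2
  2 f~>0 g~>1 h~>0 k~>2
  3 f~>1 g~>2 h~>1 k~>1
composite: (0:2, 1:2, 2:2, 3:1)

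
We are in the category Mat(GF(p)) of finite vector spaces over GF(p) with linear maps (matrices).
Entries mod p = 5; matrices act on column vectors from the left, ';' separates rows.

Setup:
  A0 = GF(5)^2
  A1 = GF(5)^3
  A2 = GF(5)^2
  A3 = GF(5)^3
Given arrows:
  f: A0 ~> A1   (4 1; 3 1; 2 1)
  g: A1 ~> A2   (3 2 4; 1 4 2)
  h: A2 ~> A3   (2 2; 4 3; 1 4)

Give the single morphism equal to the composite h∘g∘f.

  e0=⟨1,0⟩ f~>⟨4,3,2⟩ g~>⟨1,0⟩ h~>⟨2,4,1⟩
  e1=⟨0,1⟩ f~>⟨1,1,1⟩ g~>⟨4,2⟩ h~>⟨2,2,2⟩
composite: (2 2; 4 2; 1 2)

Answer: (2 2; 4 2; 1 2)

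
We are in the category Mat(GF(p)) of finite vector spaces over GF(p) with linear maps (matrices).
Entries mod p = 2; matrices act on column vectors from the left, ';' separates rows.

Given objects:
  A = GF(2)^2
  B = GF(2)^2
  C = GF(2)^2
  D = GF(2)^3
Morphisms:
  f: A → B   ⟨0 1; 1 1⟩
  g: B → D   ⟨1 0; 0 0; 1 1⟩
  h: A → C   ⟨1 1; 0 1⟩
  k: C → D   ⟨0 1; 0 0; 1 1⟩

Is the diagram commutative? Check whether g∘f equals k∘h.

1) trace f;g:
  e0=[1,0] f→[0,1] g→[0,0,1]
  e1=[0,1] f→[1,1] g→[1,0,0]
  composite₁ = ⟨0 1; 0 0; 1 0⟩
2) trace h;k:
  e0=[1,0] h→[1,0] k→[0,0,1]
  e1=[0,1] h→[1,1] k→[1,0,0]
  composite₂ = ⟨0 1; 0 0; 1 0⟩
Equal? YES — commutes

Answer: COMMUTES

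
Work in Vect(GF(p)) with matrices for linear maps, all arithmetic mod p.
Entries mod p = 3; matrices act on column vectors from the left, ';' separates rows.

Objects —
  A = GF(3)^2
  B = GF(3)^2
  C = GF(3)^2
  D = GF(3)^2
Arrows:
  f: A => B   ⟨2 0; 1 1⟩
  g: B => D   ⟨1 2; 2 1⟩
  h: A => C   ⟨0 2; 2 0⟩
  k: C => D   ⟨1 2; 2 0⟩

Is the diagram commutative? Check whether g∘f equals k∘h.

Along f;g (path 1):
  e0=[1,0] f=>[2,1] g=>[1,2]
  e1=[0,1] f=>[0,1] g=>[2,1]
  composite₁ = ⟨1 2; 2 1⟩
Along h;k (path 2):
  e0=[1,0] h=>[0,2] k=>[1,0]
  e1=[0,1] h=>[2,0] k=>[2,1]
  composite₂ = ⟨1 2; 0 1⟩
Equal? differ; not commutative

Answer: DOES NOT COMMUTE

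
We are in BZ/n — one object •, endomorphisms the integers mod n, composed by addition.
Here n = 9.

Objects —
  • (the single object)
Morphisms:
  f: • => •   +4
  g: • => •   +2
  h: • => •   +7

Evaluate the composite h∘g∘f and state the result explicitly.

Answer: +4

Work:
  0 +4≡4 +2≡6 +7≡4  (mod 9)
composite: +4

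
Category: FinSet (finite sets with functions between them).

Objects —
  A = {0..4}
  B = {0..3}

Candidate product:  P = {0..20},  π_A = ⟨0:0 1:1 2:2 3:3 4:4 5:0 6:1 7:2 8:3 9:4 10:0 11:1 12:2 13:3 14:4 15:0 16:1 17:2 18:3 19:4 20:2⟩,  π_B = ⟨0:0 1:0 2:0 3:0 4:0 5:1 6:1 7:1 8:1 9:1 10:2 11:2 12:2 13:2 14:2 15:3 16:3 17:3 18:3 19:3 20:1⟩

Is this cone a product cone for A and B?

|A|·|B| = 5·4 = 20;  |P| = 21
  → cardinalities differ; no bijection possible.

Answer: NOT A VALID PRODUCT — |P|=21 ≠ |A|·|B|=20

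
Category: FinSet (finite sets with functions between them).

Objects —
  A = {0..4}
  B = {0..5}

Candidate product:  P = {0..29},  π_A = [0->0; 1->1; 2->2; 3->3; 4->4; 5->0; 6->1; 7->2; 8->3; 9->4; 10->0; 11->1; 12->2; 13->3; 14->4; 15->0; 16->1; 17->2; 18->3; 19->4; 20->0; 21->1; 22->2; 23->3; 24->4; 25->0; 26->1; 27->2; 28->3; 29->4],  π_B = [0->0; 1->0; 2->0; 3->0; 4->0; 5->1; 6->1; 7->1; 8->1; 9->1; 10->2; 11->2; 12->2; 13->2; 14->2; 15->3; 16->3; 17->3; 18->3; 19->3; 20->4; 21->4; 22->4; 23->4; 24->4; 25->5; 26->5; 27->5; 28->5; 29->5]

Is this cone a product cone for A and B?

Answer: VALID PRODUCT

Work:
|A|·|B| = 5·6 = 30;  |P| = 30
Check the pairing map k ↦ (π_A(k), π_B(k)):
  0 -> (0,0)
  1 -> (1,0)
  2 -> (2,0)
  3 -> (3,0)
  4 -> (4,0)
  5 -> (0,1)
  6 -> (1,1)
  7 -> (2,1)
  8 -> (3,1)
  9 -> (4,1)
  10 -> (0,2)
  11 -> (1,2)
  12 -> (2,2)
  13 -> (3,2)
  14 -> (4,2)
  15 -> (0,3)
  16 -> (1,3)
  17 -> (2,3)
  18 -> (3,3)
  19 -> (4,3)
  20 -> (0,4)
  21 -> (1,4)
  22 -> (2,4)
  23 -> (3,4)
  24 -> (4,4)
  25 -> (0,5)
  26 -> (1,5)
  27 -> (2,5)
  28 -> (3,5)
  29 -> (4,5)
distinct pairs in image: 30 / 30 needed
  → bijection onto A×B; projections well-typed.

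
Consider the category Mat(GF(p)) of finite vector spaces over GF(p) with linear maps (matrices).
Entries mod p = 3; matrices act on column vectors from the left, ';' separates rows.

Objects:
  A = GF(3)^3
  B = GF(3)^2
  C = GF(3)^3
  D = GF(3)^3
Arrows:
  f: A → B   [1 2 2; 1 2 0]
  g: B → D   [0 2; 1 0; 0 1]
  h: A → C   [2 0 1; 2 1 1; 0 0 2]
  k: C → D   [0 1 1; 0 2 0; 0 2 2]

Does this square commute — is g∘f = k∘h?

Path 1 = f;g:
  e0=[1,0,0] f→[1,1] g→[2,1,1]
  e1=[0,1,0] f→[2,2] g→[1,2,2]
  e2=[0,0,1] f→[2,0] g→[0,2,0]
  composite₁ = [2 1 0; 1 2 2; 1 2 0]
Path 2 = h;k:
  e0=[1,0,0] h→[2,2,0] k→[2,1,1]
  e1=[0,1,0] h→[0,1,0] k→[1,2,2]
  e2=[0,0,1] h→[1,1,2] k→[0,2,0]
  composite₂ = [2 1 0; 1 2 2; 1 2 0]
Equal? YES — commutes

Answer: COMMUTES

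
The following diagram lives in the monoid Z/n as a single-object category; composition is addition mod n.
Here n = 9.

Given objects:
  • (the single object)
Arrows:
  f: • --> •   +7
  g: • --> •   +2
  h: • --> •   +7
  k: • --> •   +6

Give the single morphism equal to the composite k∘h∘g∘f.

  0 +7≡7 +2≡0 +7≡7 +6≡4  (mod 9)
result: +4

Answer: +4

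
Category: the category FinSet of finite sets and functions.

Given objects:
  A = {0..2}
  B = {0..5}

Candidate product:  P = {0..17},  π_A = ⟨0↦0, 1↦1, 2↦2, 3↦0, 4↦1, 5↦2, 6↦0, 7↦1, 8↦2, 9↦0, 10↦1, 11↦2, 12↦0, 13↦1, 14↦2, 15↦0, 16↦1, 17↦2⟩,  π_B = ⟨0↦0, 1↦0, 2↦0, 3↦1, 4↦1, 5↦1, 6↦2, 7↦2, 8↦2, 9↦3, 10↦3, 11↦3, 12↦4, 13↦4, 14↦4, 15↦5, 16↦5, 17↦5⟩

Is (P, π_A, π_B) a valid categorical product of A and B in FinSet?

Answer: VALID PRODUCT

Derivation:
|A|·|B| = 3·6 = 18;  |P| = 18
Check the pairing map k ↦ (π_A(k), π_B(k)):
  0 ↦ (0,0)
  1 ↦ (1,0)
  2 ↦ (2,0)
  3 ↦ (0,1)
  4 ↦ (1,1)
  5 ↦ (2,1)
  6 ↦ (0,2)
  7 ↦ (1,2)
  8 ↦ (2,2)
  9 ↦ (0,3)
  10 ↦ (1,3)
  11 ↦ (2,3)
  12 ↦ (0,4)
  13 ↦ (1,4)
  14 ↦ (2,4)
  15 ↦ (0,5)
  16 ↦ (1,5)
  17 ↦ (2,5)
distinct pairs in image: 18 / 18 needed
  → bijection onto A×B; projections well-typed.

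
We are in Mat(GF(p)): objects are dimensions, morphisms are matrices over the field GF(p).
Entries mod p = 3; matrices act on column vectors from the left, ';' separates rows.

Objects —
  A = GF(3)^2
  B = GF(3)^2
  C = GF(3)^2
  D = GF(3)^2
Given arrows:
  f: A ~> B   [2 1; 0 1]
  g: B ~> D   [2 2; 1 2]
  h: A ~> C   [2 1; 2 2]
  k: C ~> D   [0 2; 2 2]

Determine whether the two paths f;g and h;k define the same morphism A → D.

1) trace f;g:
  e0=⟨1,0⟩ f~>⟨2,0⟩ g~>⟨1,2⟩
  e1=⟨0,1⟩ f~>⟨1,1⟩ g~>⟨1,0⟩
  ⟦path⟧₁ = [1 1; 2 0]
2) trace h;k:
  e0=⟨1,0⟩ h~>⟨2,2⟩ k~>⟨1,2⟩
  e1=⟨0,1⟩ h~>⟨1,2⟩ k~>⟨1,0⟩
  ⟦path⟧₂ = [1 1; 2 0]
Equal? equal; square commutes

Answer: COMMUTES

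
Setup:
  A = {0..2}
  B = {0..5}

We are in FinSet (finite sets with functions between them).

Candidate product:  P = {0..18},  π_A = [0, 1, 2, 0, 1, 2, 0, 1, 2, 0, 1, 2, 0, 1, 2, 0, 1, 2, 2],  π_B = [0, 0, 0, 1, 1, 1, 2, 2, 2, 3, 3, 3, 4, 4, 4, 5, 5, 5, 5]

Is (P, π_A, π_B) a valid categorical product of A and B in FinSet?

Answer: NOT A VALID PRODUCT — |P|=19 ≠ |A|·|B|=18

Work:
|A|·|B| = 3·6 = 18;  |P| = 19
  → cardinalities differ; no bijection possible.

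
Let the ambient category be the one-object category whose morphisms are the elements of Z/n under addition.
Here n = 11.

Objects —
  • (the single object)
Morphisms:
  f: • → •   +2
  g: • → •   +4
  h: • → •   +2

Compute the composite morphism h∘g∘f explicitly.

  0 +2≡2 +4≡6 +2≡8  (mod 11)
composite: +8

Answer: +8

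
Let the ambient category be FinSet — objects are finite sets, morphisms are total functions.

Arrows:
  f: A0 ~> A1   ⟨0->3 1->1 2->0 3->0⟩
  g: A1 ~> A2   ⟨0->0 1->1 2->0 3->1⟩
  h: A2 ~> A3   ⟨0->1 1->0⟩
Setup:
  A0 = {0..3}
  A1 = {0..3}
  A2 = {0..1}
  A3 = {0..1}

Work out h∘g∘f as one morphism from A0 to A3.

Answer: ⟨0->0 1->0 2->1 3->1⟩

Work:
  0 f~>3 g~>1 h~>0
  1 f~>1 g~>1 h~>0
  2 f~>0 g~>0 h~>1
  3 f~>0 g~>0 h~>1
result: ⟨0->0 1->0 2->1 3->1⟩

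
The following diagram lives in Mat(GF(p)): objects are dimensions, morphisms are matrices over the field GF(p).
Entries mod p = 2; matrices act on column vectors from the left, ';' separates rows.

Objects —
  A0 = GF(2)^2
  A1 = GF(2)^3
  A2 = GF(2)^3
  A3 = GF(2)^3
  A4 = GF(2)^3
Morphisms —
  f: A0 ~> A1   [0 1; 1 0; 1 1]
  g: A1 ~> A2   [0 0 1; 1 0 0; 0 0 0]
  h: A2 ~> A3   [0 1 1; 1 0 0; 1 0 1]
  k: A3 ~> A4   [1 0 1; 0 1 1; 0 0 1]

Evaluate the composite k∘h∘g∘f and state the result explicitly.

Answer: [1 0; 0 0; 1 1]

Trace:
  e0=⟨1,0⟩ f~>⟨0,1,1⟩ g~>⟨1,0,0⟩ h~>⟨0,1,1⟩ k~>⟨1,0,1⟩
  e1=⟨0,1⟩ f~>⟨1,0,1⟩ g~>⟨1,1,0⟩ h~>⟨1,1,1⟩ k~>⟨0,0,1⟩
composite: [1 0; 0 0; 1 1]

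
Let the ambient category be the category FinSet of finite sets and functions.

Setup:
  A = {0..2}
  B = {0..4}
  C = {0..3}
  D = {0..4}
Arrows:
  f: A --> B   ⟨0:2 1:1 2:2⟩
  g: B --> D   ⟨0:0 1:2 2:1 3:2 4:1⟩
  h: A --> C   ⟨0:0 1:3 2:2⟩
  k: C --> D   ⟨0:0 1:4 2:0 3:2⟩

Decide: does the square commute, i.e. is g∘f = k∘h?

Along f;g (path 1):
  0 f-->2 g-->1
  1 f-->1 g-->2
  2 f-->2 g-->1
  ⟦path⟧₁ = ⟨0:1 1:2 2:1⟩
Along h;k (path 2):
  0 h-->0 k-->0
  1 h-->3 k-->2
  2 h-->2 k-->0
  ⟦path⟧₂ = ⟨0:0 1:2 2:0⟩
Equal? differ; not commutative

Answer: DOES NOT COMMUTE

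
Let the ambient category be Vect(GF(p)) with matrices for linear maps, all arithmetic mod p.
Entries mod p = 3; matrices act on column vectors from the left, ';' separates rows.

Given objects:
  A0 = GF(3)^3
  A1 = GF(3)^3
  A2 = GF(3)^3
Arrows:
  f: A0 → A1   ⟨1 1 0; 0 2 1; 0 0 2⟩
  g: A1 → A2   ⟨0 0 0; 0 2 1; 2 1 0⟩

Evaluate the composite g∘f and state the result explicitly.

  e0=(1,0,0) f→(1,0,0) g→(0,0,2)
  e1=(0,1,0) f→(1,2,0) g→(0,1,1)
  e2=(0,0,1) f→(0,1,2) g→(0,1,1)
composite: ⟨0 0 0; 0 1 1; 2 1 1⟩

Answer: ⟨0 0 0; 0 1 1; 2 1 1⟩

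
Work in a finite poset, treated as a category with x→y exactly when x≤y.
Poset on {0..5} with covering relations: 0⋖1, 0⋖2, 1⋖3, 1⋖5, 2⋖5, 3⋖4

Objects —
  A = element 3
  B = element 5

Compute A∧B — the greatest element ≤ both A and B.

Answer: A∧B = 1

Derivation:
Lower bounds of A=3 and B=5: {0,1}
  0 <= 1
  1 <= 1
glb = 1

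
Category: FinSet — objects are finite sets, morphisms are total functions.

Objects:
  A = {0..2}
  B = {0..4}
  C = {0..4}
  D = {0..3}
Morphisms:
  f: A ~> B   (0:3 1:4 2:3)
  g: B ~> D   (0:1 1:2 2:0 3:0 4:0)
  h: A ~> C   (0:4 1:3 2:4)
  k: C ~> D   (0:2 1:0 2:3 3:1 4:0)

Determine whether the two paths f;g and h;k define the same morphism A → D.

Answer: DOES NOT COMMUTE

Derivation:
1) trace f;g:
  0 f~>3 g~>0
  1 f~>4 g~>0
  2 f~>3 g~>0
  ⟦path⟧₁ = (0:0 1:0 2:0)
2) trace h;k:
  0 h~>4 k~>0
  1 h~>3 k~>1
  2 h~>4 k~>0
  ⟦path⟧₂ = (0:0 1:1 2:0)
Equal? distinct morphisms ✗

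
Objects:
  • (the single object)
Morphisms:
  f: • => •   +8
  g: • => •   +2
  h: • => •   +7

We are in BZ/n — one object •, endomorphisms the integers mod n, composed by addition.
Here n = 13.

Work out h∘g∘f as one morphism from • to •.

  0 +8≡8 +2≡10 +7≡4  (mod 13)
⟦path⟧: +4

Answer: +4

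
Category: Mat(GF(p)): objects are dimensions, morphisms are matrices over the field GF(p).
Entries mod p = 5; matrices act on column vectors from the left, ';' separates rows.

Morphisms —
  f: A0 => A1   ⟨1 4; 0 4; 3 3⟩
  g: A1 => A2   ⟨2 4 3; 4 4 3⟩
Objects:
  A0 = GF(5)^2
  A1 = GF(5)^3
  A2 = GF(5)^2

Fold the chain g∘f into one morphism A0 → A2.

Answer: ⟨1 3; 3 1⟩

Work:
  e0=[1,0] f=>[1,0,3] g=>[1,3]
  e1=[0,1] f=>[4,4,3] g=>[3,1]
⟦path⟧: ⟨1 3; 3 1⟩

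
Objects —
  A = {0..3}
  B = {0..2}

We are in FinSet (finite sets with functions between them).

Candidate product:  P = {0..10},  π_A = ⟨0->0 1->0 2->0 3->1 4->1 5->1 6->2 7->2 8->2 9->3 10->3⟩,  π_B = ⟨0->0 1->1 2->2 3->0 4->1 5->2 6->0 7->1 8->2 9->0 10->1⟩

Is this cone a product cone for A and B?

Answer: NOT A VALID PRODUCT — |P|=11 ≠ |A|·|B|=12

Trace:
|A|·|B| = 4·3 = 12;  |P| = 11
  → cardinalities differ; no bijection possible.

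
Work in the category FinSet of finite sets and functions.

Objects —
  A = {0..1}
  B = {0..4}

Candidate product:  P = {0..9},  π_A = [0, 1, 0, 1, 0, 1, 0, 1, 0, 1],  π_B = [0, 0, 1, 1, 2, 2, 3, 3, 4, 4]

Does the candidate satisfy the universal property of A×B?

Answer: VALID PRODUCT

Work:
|A|·|B| = 2·5 = 10;  |P| = 10
Check the pairing map k ↦ (π_A(k), π_B(k)):
  0 : (0,0)
  1 : (1,0)
  2 : (0,1)
  3 : (1,1)
  4 : (0,2)
  5 : (1,2)
  6 : (0,3)
  7 : (1,3)
  8 : (0,4)
  9 : (1,4)
distinct pairs in image: 10 / 10 needed
  → bijection onto A×B; projections well-typed.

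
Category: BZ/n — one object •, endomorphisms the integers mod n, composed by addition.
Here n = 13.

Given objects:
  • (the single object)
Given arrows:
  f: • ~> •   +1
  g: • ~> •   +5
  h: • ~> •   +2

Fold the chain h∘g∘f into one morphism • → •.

Answer: +8

Derivation:
  0 +1≡1 +5≡6 +2≡8  (mod 13)
⟦path⟧: +8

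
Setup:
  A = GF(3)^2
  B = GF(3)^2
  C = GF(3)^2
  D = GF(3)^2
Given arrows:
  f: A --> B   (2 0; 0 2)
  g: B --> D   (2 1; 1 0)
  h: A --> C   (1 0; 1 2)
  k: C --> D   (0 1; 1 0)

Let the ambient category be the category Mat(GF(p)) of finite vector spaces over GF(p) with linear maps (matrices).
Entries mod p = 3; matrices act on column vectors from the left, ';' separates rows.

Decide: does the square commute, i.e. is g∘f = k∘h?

Path 1 = f;g:
  e0=⟨1,0⟩ f-->⟨2,0⟩ g-->⟨1,2⟩
  e1=⟨0,1⟩ f-->⟨0,2⟩ g-->⟨2,0⟩
  ⟦path⟧₁ = (1 2; 2 0)
Path 2 = h;k:
  e0=⟨1,0⟩ h-->⟨1,1⟩ k-->⟨1,1⟩
  e1=⟨0,1⟩ h-->⟨0,2⟩ k-->⟨2,0⟩
  ⟦path⟧₂ = (1 2; 1 0)
Equal? NO — does not commute

Answer: DOES NOT COMMUTE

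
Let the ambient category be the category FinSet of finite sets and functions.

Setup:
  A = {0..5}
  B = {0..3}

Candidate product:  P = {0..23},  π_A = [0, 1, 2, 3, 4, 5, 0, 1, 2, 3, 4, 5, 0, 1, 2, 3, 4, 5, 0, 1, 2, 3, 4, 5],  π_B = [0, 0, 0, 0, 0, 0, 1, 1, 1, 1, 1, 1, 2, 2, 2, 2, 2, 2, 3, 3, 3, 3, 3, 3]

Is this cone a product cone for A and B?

|A|·|B| = 6·4 = 24;  |P| = 24
Check the pairing map k ↦ (π_A(k), π_B(k)):
  0 -> (0,0)
  1 -> (1,0)
  2 -> (2,0)
  3 -> (3,0)
  4 -> (4,0)
  5 -> (5,0)
  6 -> (0,1)
  7 -> (1,1)
  8 -> (2,1)
  9 -> (3,1)
  10 -> (4,1)
  11 -> (5,1)
  12 -> (0,2)
  13 -> (1,2)
  14 -> (2,2)
  15 -> (3,2)
  16 -> (4,2)
  17 -> (5,2)
  18 -> (0,3)
  19 -> (1,3)
  20 -> (2,3)
  21 -> (3,3)
  22 -> (4,3)
  23 -> (5,3)
distinct pairs in image: 24 / 24 needed
  → bijection onto A×B; projections well-typed.

Answer: VALID PRODUCT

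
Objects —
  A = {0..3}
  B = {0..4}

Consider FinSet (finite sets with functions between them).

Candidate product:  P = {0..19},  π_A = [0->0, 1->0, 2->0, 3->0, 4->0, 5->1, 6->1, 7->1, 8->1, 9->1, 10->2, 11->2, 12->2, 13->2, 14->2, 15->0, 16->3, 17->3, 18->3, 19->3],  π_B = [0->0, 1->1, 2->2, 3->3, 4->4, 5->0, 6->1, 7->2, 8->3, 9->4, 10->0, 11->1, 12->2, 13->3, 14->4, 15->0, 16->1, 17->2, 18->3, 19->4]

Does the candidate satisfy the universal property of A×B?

Answer: NOT A VALID PRODUCT — duplicate pair at indices 0,15

Work:
|A|·|B| = 4·5 = 20;  |P| = 20
Check the pairing map k ↦ (π_A(k), π_B(k)):
  0 -> (0,0)
  1 -> (0,1)
  2 -> (0,2)
  3 -> (0,3)
  4 -> (0,4)
  5 -> (1,0)
  6 -> (1,1)
  7 -> (1,2)
  8 -> (1,3)
  9 -> (1,4)
  10 -> (2,0)
  11 -> (2,1)
  12 -> (2,2)
  13 -> (2,3)
  14 -> (2,4)
  15 -> (0,0)  ✗ repeats pair of k=0
  16 -> (3,1)
  17 -> (3,2)
  18 -> (3,3)
  19 -> (3,4)
distinct pairs in image: 19 / 20 needed
  → (0,0) hit at k=0 and k=15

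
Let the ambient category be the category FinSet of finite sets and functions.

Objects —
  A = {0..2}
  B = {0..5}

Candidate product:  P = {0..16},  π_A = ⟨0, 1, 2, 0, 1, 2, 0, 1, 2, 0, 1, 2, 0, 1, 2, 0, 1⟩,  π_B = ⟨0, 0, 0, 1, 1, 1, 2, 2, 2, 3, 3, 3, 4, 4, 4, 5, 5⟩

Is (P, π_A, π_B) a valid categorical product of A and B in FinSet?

Answer: NOT A VALID PRODUCT — |P|=17 ≠ |A|·|B|=18

Trace:
|A|·|B| = 3·6 = 18;  |P| = 17
  → cardinalities differ; no bijection possible.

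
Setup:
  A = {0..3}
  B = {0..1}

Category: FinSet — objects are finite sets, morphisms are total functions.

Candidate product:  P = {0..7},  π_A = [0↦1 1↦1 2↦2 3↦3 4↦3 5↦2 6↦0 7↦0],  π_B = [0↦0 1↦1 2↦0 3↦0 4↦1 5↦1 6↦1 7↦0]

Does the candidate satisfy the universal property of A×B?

Answer: VALID PRODUCT

Trace:
|A|·|B| = 4·2 = 8;  |P| = 8
Check the pairing map k ↦ (π_A(k), π_B(k)):
  0 ↦ (1,0)
  1 ↦ (1,1)
  2 ↦ (2,0)
  3 ↦ (3,0)
  4 ↦ (3,1)
  5 ↦ (2,1)
  6 ↦ (0,1)
  7 ↦ (0,0)
distinct pairs in image: 8 / 8 needed
  → bijection onto A×B; projections well-typed.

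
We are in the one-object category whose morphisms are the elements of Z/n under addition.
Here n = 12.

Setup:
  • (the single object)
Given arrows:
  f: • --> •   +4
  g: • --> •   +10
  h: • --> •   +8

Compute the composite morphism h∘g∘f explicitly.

Answer: +10

Trace:
  0 +4≡4 +10≡2 +8≡10  (mod 12)
composite: +10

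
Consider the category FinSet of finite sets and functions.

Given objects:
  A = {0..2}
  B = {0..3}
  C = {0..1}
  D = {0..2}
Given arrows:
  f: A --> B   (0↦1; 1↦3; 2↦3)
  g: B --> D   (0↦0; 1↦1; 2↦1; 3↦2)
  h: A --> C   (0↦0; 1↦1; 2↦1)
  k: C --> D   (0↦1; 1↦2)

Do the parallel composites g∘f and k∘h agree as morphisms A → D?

Path 1 = f;g:
  0 f-->1 g-->1
  1 f-->3 g-->2
  2 f-->3 g-->2
  result₁ = (0↦1; 1↦2; 2↦2)
Path 2 = h;k:
  0 h-->0 k-->1
  1 h-->1 k-->2
  2 h-->1 k-->2
  result₂ = (0↦1; 1↦2; 2↦2)
Equal? YES — commutes

Answer: COMMUTES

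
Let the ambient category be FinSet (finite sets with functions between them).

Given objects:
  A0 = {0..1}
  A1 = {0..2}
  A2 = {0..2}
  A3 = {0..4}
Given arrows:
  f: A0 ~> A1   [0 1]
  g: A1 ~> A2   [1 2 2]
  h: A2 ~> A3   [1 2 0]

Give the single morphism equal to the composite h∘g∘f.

Answer: [2 0]

Derivation:
  0 f~>0 g~>1 h~>2
  1 f~>1 g~>2 h~>0
composite: [2 0]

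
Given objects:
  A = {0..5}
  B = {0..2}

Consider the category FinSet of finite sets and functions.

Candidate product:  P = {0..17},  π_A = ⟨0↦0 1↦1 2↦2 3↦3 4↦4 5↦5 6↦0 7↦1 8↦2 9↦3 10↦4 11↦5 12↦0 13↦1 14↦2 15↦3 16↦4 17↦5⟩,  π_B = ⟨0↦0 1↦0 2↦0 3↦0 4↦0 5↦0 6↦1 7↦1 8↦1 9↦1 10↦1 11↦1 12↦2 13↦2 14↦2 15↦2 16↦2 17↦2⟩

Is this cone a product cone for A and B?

|A|·|B| = 6·3 = 18;  |P| = 18
Check the pairing map k ↦ (π_A(k), π_B(k)):
  0 ↦ (0,0)
  1 ↦ (1,0)
  2 ↦ (2,0)
  3 ↦ (3,0)
  4 ↦ (4,0)
  5 ↦ (5,0)
  6 ↦ (0,1)
  7 ↦ (1,1)
  8 ↦ (2,1)
  9 ↦ (3,1)
  10 ↦ (4,1)
  11 ↦ (5,1)
  12 ↦ (0,2)
  13 ↦ (1,2)
  14 ↦ (2,2)
  15 ↦ (3,2)
  16 ↦ (4,2)
  17 ↦ (5,2)
distinct pairs in image: 18 / 18 needed
  → bijection onto A×B; projections well-typed.

Answer: VALID PRODUCT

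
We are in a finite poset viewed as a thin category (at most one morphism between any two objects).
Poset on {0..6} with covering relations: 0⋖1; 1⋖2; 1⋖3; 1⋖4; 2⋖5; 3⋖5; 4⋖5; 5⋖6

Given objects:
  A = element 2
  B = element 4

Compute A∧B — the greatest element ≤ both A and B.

{x : x<=A ∧ x<=B} = {0,1}  (A=2, B=4)
  0 <= 1
  1 <= 1
glb = 1

Answer: A∧B = 1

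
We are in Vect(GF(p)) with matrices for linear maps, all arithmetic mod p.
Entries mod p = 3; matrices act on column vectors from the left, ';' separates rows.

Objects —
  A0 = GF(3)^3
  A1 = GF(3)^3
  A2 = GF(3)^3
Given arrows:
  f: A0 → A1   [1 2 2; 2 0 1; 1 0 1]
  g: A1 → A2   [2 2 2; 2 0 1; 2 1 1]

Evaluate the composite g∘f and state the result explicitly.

  e0=⟨1,0,0⟩ f→⟨1,2,1⟩ g→⟨2,0,2⟩
  e1=⟨0,1,0⟩ f→⟨2,0,0⟩ g→⟨1,1,1⟩
  e2=⟨0,0,1⟩ f→⟨2,1,1⟩ g→⟨2,2,0⟩
composite: [2 1 2; 0 1 2; 2 1 0]

Answer: [2 1 2; 0 1 2; 2 1 0]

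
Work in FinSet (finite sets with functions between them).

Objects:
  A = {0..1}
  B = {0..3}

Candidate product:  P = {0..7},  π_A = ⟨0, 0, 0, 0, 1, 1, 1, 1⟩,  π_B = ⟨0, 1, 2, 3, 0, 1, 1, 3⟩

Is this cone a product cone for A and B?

|A|·|B| = 2·4 = 8;  |P| = 8
Check the pairing map k ↦ (π_A(k), π_B(k)):
  0 ↦ (0,0)
  1 ↦ (0,1)
  2 ↦ (0,2)
  3 ↦ (0,3)
  4 ↦ (1,0)
  5 ↦ (1,1)
  6 ↦ (1,1)  ✗ repeats pair of k=5
  7 ↦ (1,3)
distinct pairs in image: 7 / 8 needed
  → (1,1) hit at k=5 and k=6

Answer: NOT A VALID PRODUCT — duplicate pair at indices 5,6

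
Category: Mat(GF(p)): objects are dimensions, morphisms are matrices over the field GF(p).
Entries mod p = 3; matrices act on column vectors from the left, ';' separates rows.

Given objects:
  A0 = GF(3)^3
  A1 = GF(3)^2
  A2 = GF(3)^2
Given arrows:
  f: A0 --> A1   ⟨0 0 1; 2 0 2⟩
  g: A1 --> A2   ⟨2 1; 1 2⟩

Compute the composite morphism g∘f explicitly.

  e0=[1,0,0] f-->[0,2] g-->[2,1]
  e1=[0,1,0] f-->[0,0] g-->[0,0]
  e2=[0,0,1] f-->[1,2] g-->[1,2]
composite: ⟨2 0 1; 1 0 2⟩

Answer: ⟨2 0 1; 1 0 2⟩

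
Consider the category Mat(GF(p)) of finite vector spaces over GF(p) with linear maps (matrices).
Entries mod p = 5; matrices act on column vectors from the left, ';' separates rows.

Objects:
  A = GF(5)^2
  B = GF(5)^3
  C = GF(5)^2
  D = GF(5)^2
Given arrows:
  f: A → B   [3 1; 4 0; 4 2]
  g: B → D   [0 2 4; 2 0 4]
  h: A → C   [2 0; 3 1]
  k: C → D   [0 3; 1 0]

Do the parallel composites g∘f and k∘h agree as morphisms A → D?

Along f;g (path 1):
  e0=⟨1,0⟩ f→⟨3,4,4⟩ g→⟨4,2⟩
  e1=⟨0,1⟩ f→⟨1,0,2⟩ g→⟨3,0⟩
  ⟦path⟧₁ = [4 3; 2 0]
Along h;k (path 2):
  e0=⟨1,0⟩ h→⟨2,3⟩ k→⟨4,2⟩
  e1=⟨0,1⟩ h→⟨0,1⟩ k→⟨3,0⟩
  ⟦path⟧₂ = [4 3; 2 0]
Equal? equal; square commutes

Answer: COMMUTES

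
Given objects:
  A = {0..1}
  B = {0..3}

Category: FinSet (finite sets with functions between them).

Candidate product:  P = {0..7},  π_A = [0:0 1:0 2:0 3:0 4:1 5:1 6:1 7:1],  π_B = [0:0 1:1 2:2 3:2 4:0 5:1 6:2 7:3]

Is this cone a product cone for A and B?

Answer: NOT A VALID PRODUCT — duplicate pair at indices 2,3

Trace:
|A|·|B| = 2·4 = 8;  |P| = 8
Check the pairing map k ↦ (π_A(k), π_B(k)):
  0 : (0,0)
  1 : (0,1)
  2 : (0,2)
  3 : (0,2)  ✗ repeats pair of k=2
  4 : (1,0)
  5 : (1,1)
  6 : (1,2)
  7 : (1,3)
distinct pairs in image: 7 / 8 needed
  → (0,2) hit at k=2 and k=3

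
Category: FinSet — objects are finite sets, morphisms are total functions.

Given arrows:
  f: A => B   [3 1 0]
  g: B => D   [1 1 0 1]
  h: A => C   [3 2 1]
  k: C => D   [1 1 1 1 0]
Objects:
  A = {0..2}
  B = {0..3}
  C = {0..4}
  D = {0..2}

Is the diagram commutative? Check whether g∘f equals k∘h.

Path 1 = f;g:
  0 f=>3 g=>1
  1 f=>1 g=>1
  2 f=>0 g=>1
  ⟦path⟧₁ = [1 1 1]
Path 2 = h;k:
  0 h=>3 k=>1
  1 h=>2 k=>1
  2 h=>1 k=>1
  ⟦path⟧₂ = [1 1 1]
Equal? YES — commutes

Answer: COMMUTES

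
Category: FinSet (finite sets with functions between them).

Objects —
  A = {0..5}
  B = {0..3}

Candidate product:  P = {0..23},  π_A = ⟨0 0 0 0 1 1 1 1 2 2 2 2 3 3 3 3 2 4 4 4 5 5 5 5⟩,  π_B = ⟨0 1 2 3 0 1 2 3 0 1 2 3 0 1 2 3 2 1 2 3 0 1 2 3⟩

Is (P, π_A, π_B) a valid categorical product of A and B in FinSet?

|A|·|B| = 6·4 = 24;  |P| = 24
Check the pairing map k ↦ (π_A(k), π_B(k)):
  0 : (0,0)
  1 : (0,1)
  2 : (0,2)
  3 : (0,3)
  4 : (1,0)
  5 : (1,1)
  6 : (1,2)
  7 : (1,3)
  8 : (2,0)
  9 : (2,1)
  10 : (2,2)
  11 : (2,3)
  12 : (3,0)
  13 : (3,1)
  14 : (3,2)
  15 : (3,3)
  16 : (2,2)  ✗ repeats pair of k=10
  17 : (4,1)
  18 : (4,2)
  19 : (4,3)
  20 : (5,0)
  21 : (5,1)
  22 : (5,2)
  23 : (5,3)
distinct pairs in image: 23 / 24 needed
  → (2,2) hit at k=10 and k=16

Answer: NOT A VALID PRODUCT — duplicate pair at indices 10,16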